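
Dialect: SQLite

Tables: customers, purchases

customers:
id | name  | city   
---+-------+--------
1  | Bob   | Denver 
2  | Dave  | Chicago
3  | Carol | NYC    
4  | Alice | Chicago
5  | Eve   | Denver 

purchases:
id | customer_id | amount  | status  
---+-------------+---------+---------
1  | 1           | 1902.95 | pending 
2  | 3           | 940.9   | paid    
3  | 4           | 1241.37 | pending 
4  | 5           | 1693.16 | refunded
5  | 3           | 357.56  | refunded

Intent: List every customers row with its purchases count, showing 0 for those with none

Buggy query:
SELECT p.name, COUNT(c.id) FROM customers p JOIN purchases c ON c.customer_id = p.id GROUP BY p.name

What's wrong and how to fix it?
Bug: INNER JOIN drops customers rows that have no matching purchases rows

Fix: Switch to LEFT JOIN to retain unmatched parent rows

Corrected query:
SELECT p.name, COUNT(c.id) FROM customers p LEFT JOIN purchases c ON c.customer_id = p.id GROUP BY p.name

Result:
name  | COUNT(c.id)
------+------------
Alice | 1          
Bob   | 1          
Carol | 2          
Dave  | 0          
Eve   | 1          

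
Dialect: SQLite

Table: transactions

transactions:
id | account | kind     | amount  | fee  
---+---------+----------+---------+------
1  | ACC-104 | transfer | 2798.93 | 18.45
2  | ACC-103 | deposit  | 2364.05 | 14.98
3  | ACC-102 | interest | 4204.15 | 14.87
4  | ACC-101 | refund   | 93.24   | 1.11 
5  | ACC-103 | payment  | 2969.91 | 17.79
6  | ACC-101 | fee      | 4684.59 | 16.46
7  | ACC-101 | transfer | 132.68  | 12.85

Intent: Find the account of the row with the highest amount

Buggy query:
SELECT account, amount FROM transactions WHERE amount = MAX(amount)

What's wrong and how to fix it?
Bug: MAX(amount) is an aggregate and cannot be used directly in WHERE

Fix: Wrap MAX in a scalar subquery so WHERE compares against a single value

Corrected query:
SELECT account, amount FROM transactions WHERE amount = (SELECT MAX(amount) FROM transactions)

Result:
account | amount 
--------+--------
ACC-101 | 4684.59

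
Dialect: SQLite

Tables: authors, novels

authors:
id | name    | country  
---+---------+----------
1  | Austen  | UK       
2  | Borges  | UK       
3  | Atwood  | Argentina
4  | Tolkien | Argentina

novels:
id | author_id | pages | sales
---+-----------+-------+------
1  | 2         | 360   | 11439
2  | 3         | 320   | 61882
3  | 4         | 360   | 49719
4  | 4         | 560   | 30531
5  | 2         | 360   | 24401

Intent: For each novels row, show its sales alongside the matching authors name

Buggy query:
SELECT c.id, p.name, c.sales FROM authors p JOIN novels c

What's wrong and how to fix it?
Bug: Missing join condition: each novels row is matched to all authors rows instead of just its own

Fix: Specify the join condition linking the foreign key to the parent id

Corrected query:
SELECT c.id, p.name, c.sales FROM authors p JOIN novels c ON c.author_id = p.id

Result:
id | name    | sales
---+---------+------
1  | Borges  | 11439
2  | Atwood  | 61882
3  | Tolkien | 49719
4  | Tolkien | 30531
5  | Borges  | 24401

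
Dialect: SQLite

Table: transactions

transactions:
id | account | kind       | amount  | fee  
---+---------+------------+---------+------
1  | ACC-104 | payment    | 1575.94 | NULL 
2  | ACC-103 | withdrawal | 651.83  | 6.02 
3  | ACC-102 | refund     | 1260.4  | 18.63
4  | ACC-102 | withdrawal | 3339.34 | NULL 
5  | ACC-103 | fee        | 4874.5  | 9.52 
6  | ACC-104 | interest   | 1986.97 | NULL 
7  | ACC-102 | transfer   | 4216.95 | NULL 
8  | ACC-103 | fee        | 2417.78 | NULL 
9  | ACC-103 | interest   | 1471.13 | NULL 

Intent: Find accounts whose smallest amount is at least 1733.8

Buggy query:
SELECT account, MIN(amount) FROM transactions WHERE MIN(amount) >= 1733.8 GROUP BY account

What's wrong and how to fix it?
Bug: MIN() in WHERE is a misuse of aggregate

Fix: Use HAVING for the per-group MIN condition

Corrected query:
SELECT account, MIN(amount) FROM transactions GROUP BY account HAVING MIN(amount) >= 1733.8

Result:
(no rows)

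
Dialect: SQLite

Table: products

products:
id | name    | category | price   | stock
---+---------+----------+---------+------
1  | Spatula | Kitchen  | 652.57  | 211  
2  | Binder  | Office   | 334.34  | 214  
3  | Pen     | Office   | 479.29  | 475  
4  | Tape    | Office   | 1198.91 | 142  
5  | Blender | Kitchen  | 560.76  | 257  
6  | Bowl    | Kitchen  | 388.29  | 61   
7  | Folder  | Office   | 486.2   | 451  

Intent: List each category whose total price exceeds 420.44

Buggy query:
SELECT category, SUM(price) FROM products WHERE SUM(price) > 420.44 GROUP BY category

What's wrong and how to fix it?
Bug: SUM(price) is an aggregate, but WHERE filters rows before aggregation

Fix: Move the aggregate condition to a HAVING clause

Corrected query:
SELECT category, SUM(price) FROM products GROUP BY category HAVING SUM(price) > 420.44

Result:
category | SUM(price)
---------+-----------
Kitchen  | 1601.62   
Office   | 2498.74   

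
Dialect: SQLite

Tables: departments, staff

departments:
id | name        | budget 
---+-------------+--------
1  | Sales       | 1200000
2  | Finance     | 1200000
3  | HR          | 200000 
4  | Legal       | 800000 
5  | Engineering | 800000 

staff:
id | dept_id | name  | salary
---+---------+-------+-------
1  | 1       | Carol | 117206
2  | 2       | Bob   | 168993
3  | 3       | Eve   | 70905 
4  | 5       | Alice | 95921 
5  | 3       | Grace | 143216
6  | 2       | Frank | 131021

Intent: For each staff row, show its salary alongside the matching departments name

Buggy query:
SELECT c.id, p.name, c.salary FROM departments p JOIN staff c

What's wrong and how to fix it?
Bug: JOIN with no ON clause produces a cartesian product; every staff row pairs with every departments row

Fix: Specify the join condition linking the foreign key to the parent id

Corrected query:
SELECT c.id, p.name, c.salary FROM departments p JOIN staff c ON c.dept_id = p.id

Result:
id | name        | salary
---+-------------+-------
1  | Sales       | 117206
2  | Finance     | 168993
3  | HR          | 70905 
4  | Engineering | 95921 
5  | HR          | 143216
6  | Finance     | 131021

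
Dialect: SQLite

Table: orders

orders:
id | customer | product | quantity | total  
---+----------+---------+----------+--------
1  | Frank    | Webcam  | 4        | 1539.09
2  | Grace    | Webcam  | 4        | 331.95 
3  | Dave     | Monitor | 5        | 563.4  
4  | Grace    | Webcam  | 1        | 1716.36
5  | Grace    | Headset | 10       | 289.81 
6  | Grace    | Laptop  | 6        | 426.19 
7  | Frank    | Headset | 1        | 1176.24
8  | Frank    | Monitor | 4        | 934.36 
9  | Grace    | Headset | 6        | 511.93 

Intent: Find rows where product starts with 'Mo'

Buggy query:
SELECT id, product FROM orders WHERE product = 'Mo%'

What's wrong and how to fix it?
Bug: '=' compares the literal string including the % character; pattern matching needs LIKE

Fix: Use LIKE for wildcard pattern matching

Corrected query:
SELECT id, product FROM orders WHERE product LIKE 'Mo%'

Result:
id | product
---+--------
3  | Monitor
8  | Monitor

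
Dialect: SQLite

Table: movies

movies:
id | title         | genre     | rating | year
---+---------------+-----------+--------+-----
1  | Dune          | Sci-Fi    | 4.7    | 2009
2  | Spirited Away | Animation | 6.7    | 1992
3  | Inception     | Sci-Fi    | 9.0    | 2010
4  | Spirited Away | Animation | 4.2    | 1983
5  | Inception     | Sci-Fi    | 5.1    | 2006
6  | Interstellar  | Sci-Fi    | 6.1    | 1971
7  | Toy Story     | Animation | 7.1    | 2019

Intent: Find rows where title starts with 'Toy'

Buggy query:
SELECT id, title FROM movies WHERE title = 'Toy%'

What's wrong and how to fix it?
Bug: Wildcards only work with LIKE; '=' treats '%' as a literal character

Fix: Replace '=' with LIKE so 'Toy%' is treated as a pattern

Corrected query:
SELECT id, title FROM movies WHERE title LIKE 'Toy%'

Result:
id | title    
---+----------
7  | Toy Story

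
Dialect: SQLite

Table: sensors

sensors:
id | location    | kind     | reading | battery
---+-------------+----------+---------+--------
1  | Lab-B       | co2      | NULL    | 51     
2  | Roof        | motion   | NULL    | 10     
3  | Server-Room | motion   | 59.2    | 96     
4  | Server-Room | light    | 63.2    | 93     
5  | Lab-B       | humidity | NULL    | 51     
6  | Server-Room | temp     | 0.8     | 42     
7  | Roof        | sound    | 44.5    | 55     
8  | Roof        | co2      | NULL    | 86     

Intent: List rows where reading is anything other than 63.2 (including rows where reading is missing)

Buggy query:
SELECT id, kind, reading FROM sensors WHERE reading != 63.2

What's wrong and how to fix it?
Bug: Inequality against NULL is unknown, not true; rows with NULL are dropped

Fix: Add an explicit OR reading IS NULL to include the missing-value rows

Corrected query:
SELECT id, kind, reading FROM sensors WHERE reading != 63.2 OR reading IS NULL

Result:
id | kind     | reading
---+----------+--------
1  | co2      | NULL   
2  | motion   | NULL   
3  | motion   | 59.2   
5  | humidity | NULL   
6  | temp     | 0.8    
7  | sound    | 44.5   
8  | co2      | NULL   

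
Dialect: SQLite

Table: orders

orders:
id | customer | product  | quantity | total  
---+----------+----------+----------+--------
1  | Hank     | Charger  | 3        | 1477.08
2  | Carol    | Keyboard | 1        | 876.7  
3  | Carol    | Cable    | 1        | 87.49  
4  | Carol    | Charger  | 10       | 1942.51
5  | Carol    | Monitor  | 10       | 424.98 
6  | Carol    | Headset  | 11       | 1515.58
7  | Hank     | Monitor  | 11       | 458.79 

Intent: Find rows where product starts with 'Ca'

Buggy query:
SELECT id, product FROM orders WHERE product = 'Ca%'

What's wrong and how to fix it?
Bug: Wildcards only work with LIKE; '=' treats '%' as a literal character

Fix: Use LIKE for wildcard pattern matching

Corrected query:
SELECT id, product FROM orders WHERE product LIKE 'Ca%'

Result:
id | product
---+--------
3  | Cable  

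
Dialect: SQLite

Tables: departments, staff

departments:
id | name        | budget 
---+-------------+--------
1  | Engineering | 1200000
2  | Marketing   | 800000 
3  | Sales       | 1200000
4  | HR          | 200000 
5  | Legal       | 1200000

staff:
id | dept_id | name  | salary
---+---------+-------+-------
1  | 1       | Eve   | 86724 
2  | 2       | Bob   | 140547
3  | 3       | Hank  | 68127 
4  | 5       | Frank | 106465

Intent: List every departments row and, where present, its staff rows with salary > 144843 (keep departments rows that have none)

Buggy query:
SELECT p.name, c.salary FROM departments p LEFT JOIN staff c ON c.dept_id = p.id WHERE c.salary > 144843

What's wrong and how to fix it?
Bug: Filtering c.salary in WHERE discards the NULL rows produced by LEFT JOIN, turning it into an inner join

Fix: Put 'c.salary > 144843' in the JOIN's ON clause instead of WHERE

Corrected query:
SELECT p.name, c.salary FROM departments p LEFT JOIN staff c ON c.dept_id = p.id AND c.salary > 144843

Result:
name        | salary
------------+-------
Engineering | NULL  
Marketing   | NULL  
Sales       | NULL  
HR          | NULL  
Legal       | NULL  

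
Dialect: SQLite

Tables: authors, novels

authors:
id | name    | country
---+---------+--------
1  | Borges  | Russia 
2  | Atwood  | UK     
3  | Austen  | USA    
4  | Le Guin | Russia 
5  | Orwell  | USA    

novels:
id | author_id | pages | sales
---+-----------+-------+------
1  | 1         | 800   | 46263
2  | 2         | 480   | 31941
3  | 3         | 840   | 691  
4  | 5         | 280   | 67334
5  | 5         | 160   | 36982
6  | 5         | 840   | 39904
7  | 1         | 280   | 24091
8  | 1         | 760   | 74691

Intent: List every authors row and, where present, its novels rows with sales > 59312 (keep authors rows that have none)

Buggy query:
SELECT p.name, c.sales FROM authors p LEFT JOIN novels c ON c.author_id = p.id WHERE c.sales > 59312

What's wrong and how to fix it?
Bug: Filtering c.sales in WHERE discards the NULL rows produced by LEFT JOIN, turning it into an inner join

Fix: Move the right-table condition into the ON clause so unmatched parents are kept

Corrected query:
SELECT p.name, c.sales FROM authors p LEFT JOIN novels c ON c.author_id = p.id AND c.sales > 59312

Result:
name    | sales
--------+------
Borges  | 74691
Atwood  | NULL 
Austen  | NULL 
Le Guin | NULL 
Orwell  | 67334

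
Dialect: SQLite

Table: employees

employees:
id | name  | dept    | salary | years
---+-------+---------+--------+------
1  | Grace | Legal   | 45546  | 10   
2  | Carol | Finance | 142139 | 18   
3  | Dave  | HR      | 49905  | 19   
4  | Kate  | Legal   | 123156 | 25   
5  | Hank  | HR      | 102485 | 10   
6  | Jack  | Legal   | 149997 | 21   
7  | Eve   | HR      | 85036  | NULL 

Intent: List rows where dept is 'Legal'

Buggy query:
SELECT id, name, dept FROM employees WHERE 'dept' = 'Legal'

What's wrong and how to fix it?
Bug: Single quotes denote string literals in SQL; the column name is being compared as a constant string

Fix: Remove the quotes around the column name (or use double quotes for an identifier)

Corrected query:
SELECT id, name, dept FROM employees WHERE dept = 'Legal'

Result:
id | name  | dept 
---+-------+------
1  | Grace | Legal
4  | Kate  | Legal
6  | Jack  | Legal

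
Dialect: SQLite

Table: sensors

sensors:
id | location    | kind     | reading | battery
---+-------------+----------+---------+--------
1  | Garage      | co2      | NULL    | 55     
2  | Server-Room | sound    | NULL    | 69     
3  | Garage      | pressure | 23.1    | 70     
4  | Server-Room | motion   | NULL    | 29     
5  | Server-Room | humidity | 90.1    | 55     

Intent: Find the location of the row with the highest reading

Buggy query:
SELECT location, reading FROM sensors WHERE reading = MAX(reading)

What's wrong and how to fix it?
Bug: WHERE is evaluated per row; an aggregate over the whole table isn't defined there

Fix: Use a subquery: WHERE reading = (SELECT MAX(reading) FROM sensors)

Corrected query:
SELECT location, reading FROM sensors WHERE reading = (SELECT MAX(reading) FROM sensors)

Result:
location    | reading
------------+--------
Server-Room | 90.1   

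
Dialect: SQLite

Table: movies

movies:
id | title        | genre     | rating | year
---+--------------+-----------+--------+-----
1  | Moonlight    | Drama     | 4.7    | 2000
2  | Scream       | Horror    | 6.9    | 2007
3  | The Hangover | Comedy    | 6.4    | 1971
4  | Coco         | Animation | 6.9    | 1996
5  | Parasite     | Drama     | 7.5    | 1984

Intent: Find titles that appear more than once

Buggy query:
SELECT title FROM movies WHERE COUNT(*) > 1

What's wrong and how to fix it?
Bug: COUNT(*) is an aggregate and cannot be used in WHERE

Fix: Group first, then use HAVING for the count condition

Corrected query:
SELECT title FROM movies GROUP BY title HAVING COUNT(*) > 1

Result:
(no rows)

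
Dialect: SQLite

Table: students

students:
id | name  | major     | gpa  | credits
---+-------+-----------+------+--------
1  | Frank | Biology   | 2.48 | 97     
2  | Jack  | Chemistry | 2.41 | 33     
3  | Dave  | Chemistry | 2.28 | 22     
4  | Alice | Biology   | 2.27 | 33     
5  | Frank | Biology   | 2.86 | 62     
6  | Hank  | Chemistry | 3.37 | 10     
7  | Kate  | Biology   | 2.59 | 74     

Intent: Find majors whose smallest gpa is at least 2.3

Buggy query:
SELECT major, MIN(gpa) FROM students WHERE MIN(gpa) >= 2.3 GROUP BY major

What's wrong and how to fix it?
Bug: Aggregates like MIN are computed per group after WHERE runs

Fix: Replace WHERE with HAVING after the GROUP BY

Corrected query:
SELECT major, MIN(gpa) FROM students GROUP BY major HAVING MIN(gpa) >= 2.3

Result:
(no rows)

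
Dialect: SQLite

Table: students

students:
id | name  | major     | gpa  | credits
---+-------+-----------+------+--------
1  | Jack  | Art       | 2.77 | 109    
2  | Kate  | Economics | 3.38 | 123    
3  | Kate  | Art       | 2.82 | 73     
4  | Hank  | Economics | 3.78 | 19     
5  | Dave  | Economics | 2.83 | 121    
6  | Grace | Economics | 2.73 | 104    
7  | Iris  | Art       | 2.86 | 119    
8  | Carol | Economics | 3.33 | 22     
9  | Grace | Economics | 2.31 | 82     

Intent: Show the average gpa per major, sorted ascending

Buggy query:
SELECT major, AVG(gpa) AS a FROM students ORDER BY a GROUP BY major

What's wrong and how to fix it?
Bug: ORDER BY appears before GROUP BY; SQL clause order requires GROUP BY first

Fix: Reorder: SELECT … FROM … GROUP BY … ORDER BY …

Corrected query:
SELECT major, AVG(gpa) AS a FROM students GROUP BY major ORDER BY a

Result:
major     | a       
----------+---------
Art       | 2.816667
Economics | 3.06    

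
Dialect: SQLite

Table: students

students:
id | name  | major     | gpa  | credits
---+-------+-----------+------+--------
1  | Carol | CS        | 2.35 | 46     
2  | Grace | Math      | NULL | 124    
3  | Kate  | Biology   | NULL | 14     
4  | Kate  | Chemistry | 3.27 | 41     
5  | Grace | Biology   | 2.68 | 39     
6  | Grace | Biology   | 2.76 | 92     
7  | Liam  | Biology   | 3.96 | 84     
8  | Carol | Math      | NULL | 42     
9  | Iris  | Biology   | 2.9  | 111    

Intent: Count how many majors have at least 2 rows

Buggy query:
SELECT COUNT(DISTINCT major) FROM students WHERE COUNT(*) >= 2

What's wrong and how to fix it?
Bug: COUNT(*) cannot appear in WHERE; the per-group count doesn't exist yet

Fix: Group first with HAVING COUNT(*) >= 2, then COUNT the resulting groups

Corrected query:
SELECT COUNT(*) FROM (SELECT major FROM students GROUP BY major HAVING COUNT(*) >= 2)

Result:
COUNT(*)
--------
2       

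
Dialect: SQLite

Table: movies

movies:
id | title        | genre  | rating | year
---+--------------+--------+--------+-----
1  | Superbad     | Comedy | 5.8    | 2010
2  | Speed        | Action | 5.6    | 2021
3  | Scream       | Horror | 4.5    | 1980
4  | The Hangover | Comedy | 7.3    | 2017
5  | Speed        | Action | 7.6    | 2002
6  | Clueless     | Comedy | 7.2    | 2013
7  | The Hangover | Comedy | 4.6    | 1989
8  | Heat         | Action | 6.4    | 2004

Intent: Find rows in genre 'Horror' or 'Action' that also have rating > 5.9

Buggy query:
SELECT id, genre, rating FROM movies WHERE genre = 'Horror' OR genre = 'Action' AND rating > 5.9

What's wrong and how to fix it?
Bug: AND binds tighter than OR, so this parses as genre = 'Horror' OR (genre = 'Action' AND rating > 5.9)

Fix: Add parentheses around the OR so the AND applies to both alternatives

Corrected query:
SELECT id, genre, rating FROM movies WHERE (genre = 'Horror' OR genre = 'Action') AND rating > 5.9

Result:
id | genre  | rating
---+--------+-------
5  | Action | 7.6   
8  | Action | 6.4   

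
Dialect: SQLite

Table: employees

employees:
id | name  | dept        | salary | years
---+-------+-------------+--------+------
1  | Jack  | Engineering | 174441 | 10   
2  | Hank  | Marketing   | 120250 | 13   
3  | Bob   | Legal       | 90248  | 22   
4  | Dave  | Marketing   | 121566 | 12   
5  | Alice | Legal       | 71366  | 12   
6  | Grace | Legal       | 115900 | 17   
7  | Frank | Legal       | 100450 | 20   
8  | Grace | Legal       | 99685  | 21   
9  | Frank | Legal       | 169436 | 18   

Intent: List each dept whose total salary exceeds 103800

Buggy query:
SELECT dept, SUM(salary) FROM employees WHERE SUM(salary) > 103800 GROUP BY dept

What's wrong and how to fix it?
Bug: Aggregate functions cannot appear in a WHERE clause

Fix: Use HAVING (which filters groups after aggregation) instead of WHERE

Corrected query:
SELECT dept, SUM(salary) FROM employees GROUP BY dept HAVING SUM(salary) > 103800

Result:
dept        | SUM(salary)
------------+------------
Engineering | 174441     
Legal       | 647085     
Marketing   | 241816     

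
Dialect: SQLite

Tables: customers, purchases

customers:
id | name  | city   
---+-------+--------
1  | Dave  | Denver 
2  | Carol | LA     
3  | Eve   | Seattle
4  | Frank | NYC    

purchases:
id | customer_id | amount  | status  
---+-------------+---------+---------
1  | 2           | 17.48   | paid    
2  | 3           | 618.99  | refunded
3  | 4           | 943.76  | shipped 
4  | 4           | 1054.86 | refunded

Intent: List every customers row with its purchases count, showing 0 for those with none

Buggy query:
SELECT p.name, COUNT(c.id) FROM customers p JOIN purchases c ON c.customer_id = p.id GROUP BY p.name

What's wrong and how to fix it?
Bug: INNER JOIN drops customers rows that have no matching purchases rows

Fix: Use LEFT JOIN so parents without children still appear (COUNT(c.id) gives 0)

Corrected query:
SELECT p.name, COUNT(c.id) FROM customers p LEFT JOIN purchases c ON c.customer_id = p.id GROUP BY p.name

Result:
name  | COUNT(c.id)
------+------------
Carol | 1          
Dave  | 0          
Eve   | 1          
Frank | 2          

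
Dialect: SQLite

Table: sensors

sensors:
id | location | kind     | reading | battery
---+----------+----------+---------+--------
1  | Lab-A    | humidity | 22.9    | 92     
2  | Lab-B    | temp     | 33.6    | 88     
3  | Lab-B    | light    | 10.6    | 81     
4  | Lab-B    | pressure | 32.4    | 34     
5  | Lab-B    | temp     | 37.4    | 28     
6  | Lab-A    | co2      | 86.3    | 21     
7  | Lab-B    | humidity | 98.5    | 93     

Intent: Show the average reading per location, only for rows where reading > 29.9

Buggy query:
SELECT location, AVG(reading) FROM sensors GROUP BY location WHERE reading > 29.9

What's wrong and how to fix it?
Bug: Row-level WHERE must come before GROUP BY in the clause order

Fix: Move the WHERE clause before GROUP BY

Corrected query:
SELECT location, AVG(reading) FROM sensors WHERE reading > 29.9 GROUP BY location

Result:
location | AVG(reading)
---------+-------------
Lab-A    | 86.3        
Lab-B    | 50.475      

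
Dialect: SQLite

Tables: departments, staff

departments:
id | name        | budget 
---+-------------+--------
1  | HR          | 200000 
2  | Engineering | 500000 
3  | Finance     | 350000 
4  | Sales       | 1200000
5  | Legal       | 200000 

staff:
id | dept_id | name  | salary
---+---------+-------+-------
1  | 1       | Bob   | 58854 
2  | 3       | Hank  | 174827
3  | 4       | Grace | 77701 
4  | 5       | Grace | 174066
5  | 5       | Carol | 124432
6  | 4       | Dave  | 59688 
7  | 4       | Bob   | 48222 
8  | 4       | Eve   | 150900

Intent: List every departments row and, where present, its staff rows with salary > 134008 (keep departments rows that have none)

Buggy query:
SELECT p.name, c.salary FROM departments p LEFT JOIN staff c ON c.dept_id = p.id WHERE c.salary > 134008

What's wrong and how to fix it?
Bug: Filtering c.salary in WHERE discards the NULL rows produced by LEFT JOIN, turning it into an inner join

Fix: Put 'c.salary > 134008' in the JOIN's ON clause instead of WHERE

Corrected query:
SELECT p.name, c.salary FROM departments p LEFT JOIN staff c ON c.dept_id = p.id AND c.salary > 134008

Result:
name        | salary
------------+-------
HR          | NULL  
Engineering | NULL  
Finance     | 174827
Sales       | 150900
Legal       | 174066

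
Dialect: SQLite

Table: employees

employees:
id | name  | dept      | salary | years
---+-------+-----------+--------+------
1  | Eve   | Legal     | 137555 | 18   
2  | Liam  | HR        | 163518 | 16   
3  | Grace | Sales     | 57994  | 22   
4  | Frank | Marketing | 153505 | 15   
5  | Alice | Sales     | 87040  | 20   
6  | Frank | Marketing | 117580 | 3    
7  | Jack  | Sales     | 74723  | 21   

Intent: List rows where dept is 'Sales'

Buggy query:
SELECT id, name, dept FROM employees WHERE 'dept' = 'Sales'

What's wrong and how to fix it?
Bug: 'dept' in single quotes is a string literal, not the column; the comparison is literal-vs-literal and never true

Fix: Reference the column as dept without single quotes

Corrected query:
SELECT id, name, dept FROM employees WHERE dept = 'Sales'

Result:
id | name  | dept 
---+-------+------
3  | Grace | Sales
5  | Alice | Sales
7  | Jack  | Sales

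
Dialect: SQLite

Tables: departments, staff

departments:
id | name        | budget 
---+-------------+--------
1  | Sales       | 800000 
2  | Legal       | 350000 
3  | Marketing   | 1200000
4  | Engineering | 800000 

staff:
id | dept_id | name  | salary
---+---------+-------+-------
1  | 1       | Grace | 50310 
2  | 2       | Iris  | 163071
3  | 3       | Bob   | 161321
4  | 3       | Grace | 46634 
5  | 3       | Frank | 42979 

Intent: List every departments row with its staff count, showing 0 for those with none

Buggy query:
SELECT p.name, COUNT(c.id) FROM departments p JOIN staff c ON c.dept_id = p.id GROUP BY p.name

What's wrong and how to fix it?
Bug: INNER JOIN drops departments rows that have no matching staff rows

Fix: Use LEFT JOIN so parents without children still appear (COUNT(c.id) gives 0)

Corrected query:
SELECT p.name, COUNT(c.id) FROM departments p LEFT JOIN staff c ON c.dept_id = p.id GROUP BY p.name

Result:
name        | COUNT(c.id)
------------+------------
Engineering | 0          
Legal       | 1          
Marketing   | 3          
Sales       | 1          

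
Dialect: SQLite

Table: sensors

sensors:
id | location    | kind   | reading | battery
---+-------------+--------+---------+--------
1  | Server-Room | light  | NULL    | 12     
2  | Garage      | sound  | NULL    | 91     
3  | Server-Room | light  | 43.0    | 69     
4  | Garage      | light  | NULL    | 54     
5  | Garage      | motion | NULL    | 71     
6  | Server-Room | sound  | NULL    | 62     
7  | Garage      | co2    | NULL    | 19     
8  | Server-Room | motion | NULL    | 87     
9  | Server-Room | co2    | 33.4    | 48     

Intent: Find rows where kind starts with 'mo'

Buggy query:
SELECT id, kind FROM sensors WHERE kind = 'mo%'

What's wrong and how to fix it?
Bug: Wildcards only work with LIKE; '=' treats '%' as a literal character

Fix: Use LIKE for wildcard pattern matching

Corrected query:
SELECT id, kind FROM sensors WHERE kind LIKE 'mo%'

Result:
id | kind  
---+-------
5  | motion
8  | motion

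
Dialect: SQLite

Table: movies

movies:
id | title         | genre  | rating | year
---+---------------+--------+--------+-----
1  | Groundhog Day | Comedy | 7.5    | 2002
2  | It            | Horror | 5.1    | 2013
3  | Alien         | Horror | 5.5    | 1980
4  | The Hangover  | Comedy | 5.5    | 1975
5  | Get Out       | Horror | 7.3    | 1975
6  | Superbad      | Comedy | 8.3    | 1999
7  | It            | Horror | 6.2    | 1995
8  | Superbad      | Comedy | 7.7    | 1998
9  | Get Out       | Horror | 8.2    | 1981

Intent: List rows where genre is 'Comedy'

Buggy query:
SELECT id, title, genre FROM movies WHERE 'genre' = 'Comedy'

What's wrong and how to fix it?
Bug: 'genre' in single quotes is a string literal, not the column; the comparison is literal-vs-literal and never true

Fix: Reference the column as genre without single quotes

Corrected query:
SELECT id, title, genre FROM movies WHERE genre = 'Comedy'

Result:
id | title         | genre 
---+---------------+-------
1  | Groundhog Day | Comedy
4  | The Hangover  | Comedy
6  | Superbad      | Comedy
8  | Superbad      | Comedy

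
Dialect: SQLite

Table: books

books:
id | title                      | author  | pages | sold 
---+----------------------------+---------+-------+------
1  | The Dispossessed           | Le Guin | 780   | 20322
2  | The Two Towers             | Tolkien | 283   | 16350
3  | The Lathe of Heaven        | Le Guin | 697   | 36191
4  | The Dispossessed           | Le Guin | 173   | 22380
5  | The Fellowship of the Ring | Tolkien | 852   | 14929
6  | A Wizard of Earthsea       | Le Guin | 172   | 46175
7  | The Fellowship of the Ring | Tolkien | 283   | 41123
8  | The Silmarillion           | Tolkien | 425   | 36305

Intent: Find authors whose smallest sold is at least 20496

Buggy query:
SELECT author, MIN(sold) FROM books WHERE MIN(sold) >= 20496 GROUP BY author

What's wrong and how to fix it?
Bug: Aggregates like MIN are computed per group after WHERE runs

Fix: Replace WHERE with HAVING after the GROUP BY

Corrected query:
SELECT author, MIN(sold) FROM books GROUP BY author HAVING MIN(sold) >= 20496

Result:
(no rows)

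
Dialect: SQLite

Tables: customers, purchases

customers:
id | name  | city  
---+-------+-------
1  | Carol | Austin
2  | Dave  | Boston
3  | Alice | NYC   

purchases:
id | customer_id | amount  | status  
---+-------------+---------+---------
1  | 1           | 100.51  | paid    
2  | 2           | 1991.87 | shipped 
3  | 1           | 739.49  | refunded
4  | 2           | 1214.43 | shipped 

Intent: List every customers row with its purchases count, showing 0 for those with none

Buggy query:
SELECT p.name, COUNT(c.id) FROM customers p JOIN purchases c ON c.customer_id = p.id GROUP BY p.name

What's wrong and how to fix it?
Bug: An inner join excludes parents with zero children

Fix: Use LEFT JOIN so parents without children still appear (COUNT(c.id) gives 0)

Corrected query:
SELECT p.name, COUNT(c.id) FROM customers p LEFT JOIN purchases c ON c.customer_id = p.id GROUP BY p.name

Result:
name  | COUNT(c.id)
------+------------
Alice | 0          
Carol | 2          
Dave  | 2          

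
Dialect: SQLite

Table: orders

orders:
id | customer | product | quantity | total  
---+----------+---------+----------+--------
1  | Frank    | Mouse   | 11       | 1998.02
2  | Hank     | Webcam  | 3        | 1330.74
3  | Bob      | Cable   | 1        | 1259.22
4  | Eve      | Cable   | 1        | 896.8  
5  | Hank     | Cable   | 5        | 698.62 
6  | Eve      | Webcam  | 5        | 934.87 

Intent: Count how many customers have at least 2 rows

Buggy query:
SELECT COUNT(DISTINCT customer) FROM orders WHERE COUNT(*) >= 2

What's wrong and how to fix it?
Bug: WHERE filters individual rows, not groups, so a group-level COUNT is invalid there

Fix: Group first with HAVING COUNT(*) >= 2, then COUNT the resulting groups

Corrected query:
SELECT COUNT(*) FROM (SELECT customer FROM orders GROUP BY customer HAVING COUNT(*) >= 2)

Result:
COUNT(*)
--------
2       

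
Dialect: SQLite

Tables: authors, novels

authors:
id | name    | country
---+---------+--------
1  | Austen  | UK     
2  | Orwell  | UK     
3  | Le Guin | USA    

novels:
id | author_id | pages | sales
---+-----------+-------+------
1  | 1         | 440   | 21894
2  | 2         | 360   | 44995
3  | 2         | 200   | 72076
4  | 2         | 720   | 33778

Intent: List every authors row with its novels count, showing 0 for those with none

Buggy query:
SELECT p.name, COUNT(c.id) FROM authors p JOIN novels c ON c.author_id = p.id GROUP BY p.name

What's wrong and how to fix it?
Bug: INNER JOIN drops authors rows that have no matching novels rows

Fix: Switch to LEFT JOIN to retain unmatched parent rows

Corrected query:
SELECT p.name, COUNT(c.id) FROM authors p LEFT JOIN novels c ON c.author_id = p.id GROUP BY p.name

Result:
name    | COUNT(c.id)
--------+------------
Austen  | 1          
Le Guin | 0          
Orwell  | 3          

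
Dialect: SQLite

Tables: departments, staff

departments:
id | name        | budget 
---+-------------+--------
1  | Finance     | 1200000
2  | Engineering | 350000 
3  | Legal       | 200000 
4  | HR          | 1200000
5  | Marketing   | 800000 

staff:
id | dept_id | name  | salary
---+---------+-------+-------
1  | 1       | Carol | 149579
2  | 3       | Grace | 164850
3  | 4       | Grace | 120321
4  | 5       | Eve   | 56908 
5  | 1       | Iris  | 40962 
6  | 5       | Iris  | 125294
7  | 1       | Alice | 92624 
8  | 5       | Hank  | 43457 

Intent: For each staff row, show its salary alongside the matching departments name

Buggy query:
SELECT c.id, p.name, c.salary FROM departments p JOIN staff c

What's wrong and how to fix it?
Bug: JOIN with no ON clause produces a cartesian product; every staff row pairs with every departments row

Fix: Add ON c.dept_id = p.id to the JOIN

Corrected query:
SELECT c.id, p.name, c.salary FROM departments p JOIN staff c ON c.dept_id = p.id

Result:
id | name      | salary
---+-----------+-------
1  | Finance   | 149579
2  | Legal     | 164850
3  | HR        | 120321
4  | Marketing | 56908 
5  | Finance   | 40962 
6  | Marketing | 125294
7  | Finance   | 92624 
8  | Marketing | 43457 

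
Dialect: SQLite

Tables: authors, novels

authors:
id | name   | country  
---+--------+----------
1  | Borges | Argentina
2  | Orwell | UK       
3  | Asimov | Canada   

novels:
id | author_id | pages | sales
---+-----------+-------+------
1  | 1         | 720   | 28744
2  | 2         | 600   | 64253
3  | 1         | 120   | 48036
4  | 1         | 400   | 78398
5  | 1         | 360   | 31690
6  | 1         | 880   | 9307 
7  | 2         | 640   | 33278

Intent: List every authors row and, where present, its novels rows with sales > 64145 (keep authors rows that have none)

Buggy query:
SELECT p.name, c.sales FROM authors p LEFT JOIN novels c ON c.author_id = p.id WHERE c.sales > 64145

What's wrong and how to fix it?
Bug: A WHERE condition on the right-hand table after LEFT JOIN drops unmatched parents

Fix: Put 'c.sales > 64145' in the JOIN's ON clause instead of WHERE

Corrected query:
SELECT p.name, c.sales FROM authors p LEFT JOIN novels c ON c.author_id = p.id AND c.sales > 64145

Result:
name   | sales
-------+------
Borges | 78398
Orwell | 64253
Asimov | NULL 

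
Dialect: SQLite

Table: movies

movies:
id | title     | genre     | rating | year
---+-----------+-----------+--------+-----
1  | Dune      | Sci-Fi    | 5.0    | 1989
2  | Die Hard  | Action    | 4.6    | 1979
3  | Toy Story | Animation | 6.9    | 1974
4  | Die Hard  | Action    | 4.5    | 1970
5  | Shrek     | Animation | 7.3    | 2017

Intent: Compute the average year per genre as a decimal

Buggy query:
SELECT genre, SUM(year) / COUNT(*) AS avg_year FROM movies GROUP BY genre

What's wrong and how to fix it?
Bug: SUM(year) and COUNT(*) are both integers; the division truncates the fractional part

Fix: Multiply by 1.0 (or CAST to REAL) to force floating-point division

Corrected query:
SELECT genre, SUM(year) * 1.0 / COUNT(*) AS avg_year FROM movies GROUP BY genre

Result:
genre     | avg_year
----------+---------
Action    | 1974.5  
Animation | 1995.5  
Sci-Fi    | 1989    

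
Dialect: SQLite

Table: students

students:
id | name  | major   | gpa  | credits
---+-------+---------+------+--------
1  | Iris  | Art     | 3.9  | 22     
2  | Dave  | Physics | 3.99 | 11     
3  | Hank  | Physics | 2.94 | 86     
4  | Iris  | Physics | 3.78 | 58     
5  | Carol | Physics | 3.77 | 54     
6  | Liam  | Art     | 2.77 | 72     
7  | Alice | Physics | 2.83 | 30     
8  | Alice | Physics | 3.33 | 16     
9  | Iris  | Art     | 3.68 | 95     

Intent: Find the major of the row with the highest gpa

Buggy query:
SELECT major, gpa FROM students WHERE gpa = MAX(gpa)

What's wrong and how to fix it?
Bug: WHERE is evaluated per row; an aggregate over the whole table isn't defined there

Fix: Use a subquery: WHERE gpa = (SELECT MAX(gpa) FROM students)

Corrected query:
SELECT major, gpa FROM students WHERE gpa = (SELECT MAX(gpa) FROM students)

Result:
major   | gpa 
--------+-----
Physics | 3.99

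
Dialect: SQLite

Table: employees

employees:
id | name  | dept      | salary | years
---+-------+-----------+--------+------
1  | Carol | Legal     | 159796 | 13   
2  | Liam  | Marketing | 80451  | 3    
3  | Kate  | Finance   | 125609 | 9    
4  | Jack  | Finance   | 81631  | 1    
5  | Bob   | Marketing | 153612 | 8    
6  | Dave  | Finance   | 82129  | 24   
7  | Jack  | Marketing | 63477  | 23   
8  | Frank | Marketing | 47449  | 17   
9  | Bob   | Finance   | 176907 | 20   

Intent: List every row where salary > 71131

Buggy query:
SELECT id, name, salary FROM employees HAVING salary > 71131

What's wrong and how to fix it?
Bug: HAVING filters the output of aggregation, but this query has no GROUP BY and no aggregate functions, so SQLite rejects it (HAVING clause on a non-aggregate query); the condition here is per row

Fix: Replace HAVING with WHERE since the condition applies to individual rows

Corrected query:
SELECT id, name, salary FROM employees WHERE salary > 71131

Result:
id | name  | salary
---+-------+-------
1  | Carol | 159796
2  | Liam  | 80451 
3  | Kate  | 125609
4  | Jack  | 81631 
5  | Bob   | 153612
6  | Dave  | 82129 
9  | Bob   | 176907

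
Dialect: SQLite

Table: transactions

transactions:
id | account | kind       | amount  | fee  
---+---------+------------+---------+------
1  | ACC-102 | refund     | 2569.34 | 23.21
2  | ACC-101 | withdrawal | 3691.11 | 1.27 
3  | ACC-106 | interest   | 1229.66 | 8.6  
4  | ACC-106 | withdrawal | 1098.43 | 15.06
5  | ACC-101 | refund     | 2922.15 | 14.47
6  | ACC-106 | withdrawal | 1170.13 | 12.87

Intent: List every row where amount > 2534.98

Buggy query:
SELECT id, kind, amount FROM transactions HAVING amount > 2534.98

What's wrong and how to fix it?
Bug: HAVING filters the output of aggregation, but this query has no GROUP BY and no aggregate functions, so SQLite rejects it (HAVING clause on a non-aggregate query); the condition here is per row

Fix: Use WHERE for row-level filtering

Corrected query:
SELECT id, kind, amount FROM transactions WHERE amount > 2534.98

Result:
id | kind       | amount 
---+------------+--------
1  | refund     | 2569.34
2  | withdrawal | 3691.11
5  | refund     | 2922.15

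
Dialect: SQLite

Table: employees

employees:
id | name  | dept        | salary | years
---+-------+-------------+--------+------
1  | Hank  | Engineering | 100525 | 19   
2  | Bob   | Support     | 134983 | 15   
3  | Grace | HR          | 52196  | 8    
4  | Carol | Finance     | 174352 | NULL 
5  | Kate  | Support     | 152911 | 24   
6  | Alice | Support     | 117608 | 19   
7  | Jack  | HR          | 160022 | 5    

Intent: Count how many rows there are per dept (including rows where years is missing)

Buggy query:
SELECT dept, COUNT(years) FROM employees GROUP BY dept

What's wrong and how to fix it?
Bug: COUNT(years) skips NULLs, so groups with missing years are undercounted

Fix: Replace COUNT(years) with COUNT(*)

Corrected query:
SELECT dept, COUNT(*) FROM employees GROUP BY dept

Result:
dept        | COUNT(*)
------------+---------
Engineering | 1       
Finance     | 1       
HR          | 2       
Support     | 3       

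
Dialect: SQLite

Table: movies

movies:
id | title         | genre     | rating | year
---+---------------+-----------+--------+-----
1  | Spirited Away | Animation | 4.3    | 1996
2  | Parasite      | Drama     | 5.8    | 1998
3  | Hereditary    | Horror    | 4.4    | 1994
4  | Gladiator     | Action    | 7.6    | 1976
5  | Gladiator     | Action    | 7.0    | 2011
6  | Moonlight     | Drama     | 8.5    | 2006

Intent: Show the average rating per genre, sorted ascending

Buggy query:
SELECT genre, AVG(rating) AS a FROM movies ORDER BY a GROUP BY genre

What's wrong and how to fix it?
Bug: GROUP BY must precede ORDER BY

Fix: Reorder: SELECT … FROM … GROUP BY … ORDER BY …

Corrected query:
SELECT genre, AVG(rating) AS a FROM movies GROUP BY genre ORDER BY a

Result:
genre     | a   
----------+-----
Animation | 4.3 
Horror    | 4.4 
Drama     | 7.15
Action    | 7.3 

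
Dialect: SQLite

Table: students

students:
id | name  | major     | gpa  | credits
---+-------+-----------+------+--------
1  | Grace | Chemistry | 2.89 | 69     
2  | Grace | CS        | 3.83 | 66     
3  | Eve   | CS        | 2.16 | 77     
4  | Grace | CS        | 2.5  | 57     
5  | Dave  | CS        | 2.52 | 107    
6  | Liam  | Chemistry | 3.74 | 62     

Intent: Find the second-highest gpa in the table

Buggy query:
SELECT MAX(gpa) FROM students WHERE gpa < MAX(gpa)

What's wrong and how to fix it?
Bug: The inner MAX is an aggregate inside WHERE, which is not allowed

Fix: Compute the overall MAX in a subquery, then take MAX of rows below it

Corrected query:
SELECT MAX(gpa) FROM students WHERE gpa < (SELECT MAX(gpa) FROM students)

Result:
MAX(gpa)
--------
3.74    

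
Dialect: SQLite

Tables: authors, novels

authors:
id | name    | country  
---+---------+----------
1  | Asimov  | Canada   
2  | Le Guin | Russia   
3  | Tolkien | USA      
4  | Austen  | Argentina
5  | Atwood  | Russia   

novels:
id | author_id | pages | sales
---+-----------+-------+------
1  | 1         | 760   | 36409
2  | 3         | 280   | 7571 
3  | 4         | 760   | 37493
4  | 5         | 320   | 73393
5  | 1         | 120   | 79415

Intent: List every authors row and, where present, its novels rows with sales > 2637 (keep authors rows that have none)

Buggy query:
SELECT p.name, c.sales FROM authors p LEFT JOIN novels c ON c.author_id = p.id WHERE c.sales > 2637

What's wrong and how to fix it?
Bug: Filtering c.sales in WHERE discards the NULL rows produced by LEFT JOIN, turning it into an inner join

Fix: Move the right-table condition into the ON clause so unmatched parents are kept

Corrected query:
SELECT p.name, c.sales FROM authors p LEFT JOIN novels c ON c.author_id = p.id AND c.sales > 2637

Result:
name    | sales
--------+------
Asimov  | 36409
Asimov  | 79415
Le Guin | NULL 
Tolkien | 7571 
Austen  | 37493
Atwood  | 73393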